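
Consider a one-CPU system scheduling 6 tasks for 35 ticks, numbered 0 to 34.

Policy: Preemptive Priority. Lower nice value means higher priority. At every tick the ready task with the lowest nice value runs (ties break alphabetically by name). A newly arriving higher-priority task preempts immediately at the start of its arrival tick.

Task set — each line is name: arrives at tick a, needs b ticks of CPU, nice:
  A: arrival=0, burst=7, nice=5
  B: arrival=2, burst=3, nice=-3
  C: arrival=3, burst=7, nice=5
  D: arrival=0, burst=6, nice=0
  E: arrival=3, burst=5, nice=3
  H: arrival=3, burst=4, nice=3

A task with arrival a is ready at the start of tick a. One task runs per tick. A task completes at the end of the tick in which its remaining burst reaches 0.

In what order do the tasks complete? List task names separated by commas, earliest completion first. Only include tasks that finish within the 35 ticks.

completion order = B, D, E, H, A, C

t=0: ready={A,D} → run D
t=1: ready={A,D} → run D
t=2: ready={A,B,D} → run B
t=3: ready={A,B,C,D,E,H} → run B
t=4: ready={A,B,C,D,E,H} → run B
t=5: ready={A,C,D,E,H} → run D
t=6: ready={A,C,D,E,H} → run D
t=7: ready={A,C,D,E,H} → run D
t=8: ready={A,C,D,E,H} → run D
t=9: ready={A,C,E,H} → run E
t=10: ready={A,C,E,H} → run E
t=11: ready={A,C,E,H} → run E
t=12: ready={A,C,E,H} → run E
t=13: ready={A,C,E,H} → run E
t=14: ready={A,C,H} → run H
t=15: ready={A,C,H} → run H
t=16: ready={A,C,H} → run H
t=17: ready={A,C,H} → run H
t=18: ready={A,C} → run A
t=19: ready={A,C} → run A
t=20: ready={A,C} → run A
t=21: ready={A,C} → run A
t=22: ready={A,C} → run A
t=23: ready={A,C} → run A
t=24: ready={A,C} → run A
t=25: ready={C} → run C
t=26: ready={C} → run C
t=27: ready={C} → run C
t=28: ready={C} → run C
t=29: ready={C} → run C
t=30: ready={C} → run C
t=31: ready={C} → run C
t=32: (idle)
t=33: (idle)
t=34: (idle)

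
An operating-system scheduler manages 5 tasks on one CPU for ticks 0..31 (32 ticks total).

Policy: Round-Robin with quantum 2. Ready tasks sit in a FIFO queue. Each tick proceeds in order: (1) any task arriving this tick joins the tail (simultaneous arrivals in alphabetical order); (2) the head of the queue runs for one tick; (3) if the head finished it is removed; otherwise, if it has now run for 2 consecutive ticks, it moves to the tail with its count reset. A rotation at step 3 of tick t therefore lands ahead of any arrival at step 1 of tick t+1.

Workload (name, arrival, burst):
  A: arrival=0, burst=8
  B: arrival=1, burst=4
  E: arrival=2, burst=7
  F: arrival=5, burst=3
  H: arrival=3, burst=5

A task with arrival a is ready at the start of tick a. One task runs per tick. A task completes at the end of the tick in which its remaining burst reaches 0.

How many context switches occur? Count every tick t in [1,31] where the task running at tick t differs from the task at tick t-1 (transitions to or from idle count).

t=0: queue=[A] q_used=0 → run A
t=1: queue=[A,B] q_used=1 → run A
t=2: queue=[B,A,E] q_used=0 → run B
t=3: queue=[B,A,E,H] q_used=1 → run B
t=4: queue=[A,E,H,B] q_used=0 → run A
t=5: queue=[A,E,H,B,F] q_used=1 → run A
t=6: queue=[E,H,B,F,A] q_used=0 → run E
t=7: queue=[E,H,B,F,A] q_used=1 → run E
t=8: queue=[H,B,F,A,E] q_used=0 → run H
t=9: queue=[H,B,F,A,E] q_used=1 → run H
t=10: queue=[B,F,A,E,H] q_used=0 → run B
t=11: queue=[B,F,A,E,H] q_used=1 → run B
t=12: queue=[F,A,E,H] q_used=0 → run F
t=13: queue=[F,A,E,H] q_used=1 → run F
t=14: queue=[A,E,H,F] q_used=0 → run A
t=15: queue=[A,E,H,F] q_used=1 → run A
t=16: queue=[E,H,F,A] q_used=0 → run E
t=17: queue=[E,H,F,A] q_used=1 → run E
t=18: queue=[H,F,A,E] q_used=0 → run H
t=19: queue=[H,F,A,E] q_used=1 → run H
t=20: queue=[F,A,E,H] q_used=0 → run F
t=21: queue=[A,E,H] q_used=0 → run A
t=22: queue=[A,E,H] q_used=1 → run A
t=23: queue=[E,H] q_used=0 → run E
t=24: queue=[E,H] q_used=1 → run E
t=25: queue=[H,E] q_used=0 → run H
t=26: queue=[E] q_used=0 → run E
t=27: (idle)
t=28: (idle)
t=29: (idle)
t=30: (idle)
t=31: (idle)

context switches = 15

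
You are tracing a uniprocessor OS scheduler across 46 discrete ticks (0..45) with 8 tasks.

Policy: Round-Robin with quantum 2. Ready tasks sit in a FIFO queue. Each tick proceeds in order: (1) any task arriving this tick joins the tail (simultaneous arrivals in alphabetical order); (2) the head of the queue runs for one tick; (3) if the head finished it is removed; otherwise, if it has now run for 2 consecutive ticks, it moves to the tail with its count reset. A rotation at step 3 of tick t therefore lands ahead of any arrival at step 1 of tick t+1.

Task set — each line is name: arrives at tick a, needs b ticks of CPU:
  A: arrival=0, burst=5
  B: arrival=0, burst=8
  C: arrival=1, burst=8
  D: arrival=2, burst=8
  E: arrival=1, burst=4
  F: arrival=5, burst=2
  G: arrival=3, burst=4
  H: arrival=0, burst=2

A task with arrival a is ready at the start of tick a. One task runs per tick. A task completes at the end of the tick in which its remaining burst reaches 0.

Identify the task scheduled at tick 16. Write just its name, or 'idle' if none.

running at tick 16 = B

t=0: queue=[A,B,H] q_used=0 → run A
t=1: queue=[A,B,H,C,E] q_used=1 → run A
t=2: queue=[B,H,C,E,A,D] q_used=0 → run B
t=3: queue=[B,H,C,E,A,D,G] q_used=1 → run B
t=4: queue=[H,C,E,A,D,G,B] q_used=0 → run H
t=5: queue=[H,C,E,A,D,G,B,F] q_used=1 → run H
t=6: queue=[C,E,A,D,G,B,F] q_used=0 → run C
t=7: queue=[C,E,A,D,G,B,F] q_used=1 → run C
t=8: queue=[E,A,D,G,B,F,C] q_used=0 → run E
t=9: queue=[E,A,D,G,B,F,C] q_used=1 → run E
t=10: queue=[A,D,G,B,F,C,E] q_used=0 → run A
t=11: queue=[A,D,G,B,F,C,E] q_used=1 → run A
t=12: queue=[D,G,B,F,C,E,A] q_used=0 → run D
t=13: queue=[D,G,B,F,C,E,A] q_used=1 → run D
t=14: queue=[G,B,F,C,E,A,D] q_used=0 → run G
t=15: queue=[G,B,F,C,E,A,D] q_used=1 → run G
t=16: queue=[B,F,C,E,A,D,G] q_used=0 → run B
t=17: queue=[B,F,C,E,A,D,G] q_used=1 → run B
t=18: queue=[F,C,E,A,D,G,B] q_used=0 → run F
t=19: queue=[F,C,E,A,D,G,B] q_used=1 → run F
t=20: queue=[C,E,A,D,G,B] q_used=0 → run C
t=21: queue=[C,E,A,D,G,B] q_used=1 → run C
t=22: queue=[E,A,D,G,B,C] q_used=0 → run E
t=23: queue=[E,A,D,G,B,C] q_used=1 → run E
t=24: queue=[A,D,G,B,C] q_used=0 → run A
t=25: queue=[D,G,B,C] q_used=0 → run D
t=26: queue=[D,G,B,C] q_used=1 → run D
t=27: queue=[G,B,C,D] q_used=0 → run G
t=28: queue=[G,B,C,D] q_used=1 → run G
t=29: queue=[B,C,D] q_used=0 → run B
t=30: queue=[B,C,D] q_used=1 → run B
t=31: queue=[C,D,B] q_used=0 → run C
t=32: queue=[C,D,B] q_used=1 → run C
t=33: queue=[D,B,C] q_used=0 → run D
t=34: queue=[D,B,C] q_used=1 → run D
t=35: queue=[B,C,D] q_used=0 → run B
t=36: queue=[B,C,D] q_used=1 → run B
t=37: queue=[C,D] q_used=0 → run C
t=38: queue=[C,D] q_used=1 → run C
t=39: queue=[D] q_used=0 → run D
t=40: queue=[D] q_used=1 → run D
t=41: (idle)
t=42: (idle)
t=43: (idle)
t=44: (idle)
t=45: (idle)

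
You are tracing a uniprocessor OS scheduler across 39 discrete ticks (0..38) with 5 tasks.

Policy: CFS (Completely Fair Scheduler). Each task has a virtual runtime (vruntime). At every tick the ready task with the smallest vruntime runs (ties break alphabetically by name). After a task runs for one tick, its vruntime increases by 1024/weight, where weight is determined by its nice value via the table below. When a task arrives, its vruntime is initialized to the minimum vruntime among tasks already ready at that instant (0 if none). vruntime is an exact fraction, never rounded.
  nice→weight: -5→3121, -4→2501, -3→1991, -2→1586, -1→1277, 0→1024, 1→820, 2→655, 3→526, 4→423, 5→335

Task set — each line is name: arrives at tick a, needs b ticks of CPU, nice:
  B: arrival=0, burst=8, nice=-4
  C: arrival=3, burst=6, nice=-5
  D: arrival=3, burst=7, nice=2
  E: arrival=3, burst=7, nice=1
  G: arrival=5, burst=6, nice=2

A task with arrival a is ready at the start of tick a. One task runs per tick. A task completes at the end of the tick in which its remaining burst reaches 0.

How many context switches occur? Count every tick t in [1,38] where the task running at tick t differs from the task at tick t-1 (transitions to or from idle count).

context switches = 30

t=0: vr[B=0] → run B
t=1: vr[B=1024/2501] → run B
t=2: vr[B=2048/2501] → run B
t=3: vr[B=3072/2501 C=3072/2501 D=3072/2501 E=3072/2501] → run B
t=4: vr[B=4096/2501 C=3072/2501 D=3072/2501 E=3072/2501] → run C
t=5: vr[B=4096/2501 C=12148736/7805621 D=3072/2501 E=3072/2501 G=3072/2501] → run D
t=6: vr[B=4096/2501 C=12148736/7805621 D=4573184/1638155 E=3072/2501 G=3072/2501] → run E
t=7: vr[B=4096/2501 C=12148736/7805621 D=4573184/1638155 E=30976/12505 G=3072/2501] → run G
t=8: vr[B=4096/2501 C=12148736/7805621 D=4573184/1638155 E=30976/12505 G=4573184/1638155] → run C
t=9: vr[B=4096/2501 C=14709760/7805621 D=4573184/1638155 E=30976/12505 G=4573184/1638155] → run B
t=10: vr[B=5120/2501 C=14709760/7805621 D=4573184/1638155 E=30976/12505 G=4573184/1638155] → run C
t=11: vr[B=5120/2501 C=17270784/7805621 D=4573184/1638155 E=30976/12505 G=4573184/1638155] → run B
t=12: vr[B=6144/2501 C=17270784/7805621 D=4573184/1638155 E=30976/12505 G=4573184/1638155] → run C
t=13: vr[B=6144/2501 C=19831808/7805621 D=4573184/1638155 E=30976/12505 G=4573184/1638155] → run B
t=14: vr[B=7168/2501 C=19831808/7805621 D=4573184/1638155 E=30976/12505 G=4573184/1638155] → run E
t=15: vr[B=7168/2501 C=19831808/7805621 D=4573184/1638155 E=46592/12505 G=4573184/1638155] → run C
t=16: vr[B=7168/2501 C=22392832/7805621 D=4573184/1638155 E=46592/12505 G=4573184/1638155] → run D
t=17: vr[B=7168/2501 C=22392832/7805621 D=7134208/1638155 E=46592/12505 G=4573184/1638155] → run G
t=18: vr[B=7168/2501 C=22392832/7805621 D=7134208/1638155 E=46592/12505 G=7134208/1638155] → run B
t=19: vr[C=22392832/7805621 D=7134208/1638155 E=46592/12505 G=7134208/1638155] → run C
t=20: vr[D=7134208/1638155 E=46592/12505 G=7134208/1638155] → run E
t=21: vr[D=7134208/1638155 E=62208/12505 G=7134208/1638155] → run D
t=22: vr[D=9695232/1638155 E=62208/12505 G=7134208/1638155] → run G
t=23: vr[D=9695232/1638155 E=62208/12505 G=9695232/1638155] → run E
t=24: vr[D=9695232/1638155 E=77824/12505 G=9695232/1638155] → run D
t=25: vr[D=12256256/1638155 E=77824/12505 G=9695232/1638155] → run G
t=26: vr[D=12256256/1638155 E=77824/12505 G=12256256/1638155] → run E
t=27: vr[D=12256256/1638155 E=18688/2501 G=12256256/1638155] → run E
t=28: vr[D=12256256/1638155 E=109056/12505 G=12256256/1638155] → run D
t=29: vr[D=2963456/327631 E=109056/12505 G=12256256/1638155] → run G
t=30: vr[D=2963456/327631 E=109056/12505 G=2963456/327631] → run E
t=31: vr[D=2963456/327631 G=2963456/327631] → run D
t=32: vr[D=17378304/1638155 G=2963456/327631] → run G
t=33: vr[D=17378304/1638155] → run D
t=34: (idle)
t=35: (idle)
t=36: (idle)
t=37: (idle)
t=38: (idle)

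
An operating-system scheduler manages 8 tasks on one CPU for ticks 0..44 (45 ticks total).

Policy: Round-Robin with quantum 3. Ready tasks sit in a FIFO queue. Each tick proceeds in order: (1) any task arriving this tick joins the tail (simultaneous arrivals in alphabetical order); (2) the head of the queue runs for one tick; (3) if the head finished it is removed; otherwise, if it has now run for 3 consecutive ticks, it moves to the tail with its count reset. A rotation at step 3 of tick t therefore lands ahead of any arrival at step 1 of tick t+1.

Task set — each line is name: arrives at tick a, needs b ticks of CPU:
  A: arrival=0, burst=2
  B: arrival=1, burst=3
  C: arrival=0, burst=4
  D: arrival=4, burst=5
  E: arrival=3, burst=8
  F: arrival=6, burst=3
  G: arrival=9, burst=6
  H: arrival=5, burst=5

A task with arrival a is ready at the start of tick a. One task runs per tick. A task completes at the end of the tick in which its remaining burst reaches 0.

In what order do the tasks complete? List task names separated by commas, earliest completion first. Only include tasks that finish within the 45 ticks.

t=0: queue=[A,C] q_used=0 → run A
t=1: queue=[A,C,B] q_used=1 → run A
t=2: queue=[C,B] q_used=0 → run C
t=3: queue=[C,B,E] q_used=1 → run C
t=4: queue=[C,B,E,D] q_used=2 → run C
t=5: queue=[B,E,D,C,H] q_used=0 → run B
t=6: queue=[B,E,D,C,H,F] q_used=1 → run B
t=7: queue=[B,E,D,C,H,F] q_used=2 → run B
t=8: queue=[E,D,C,H,F] q_used=0 → run E
t=9: queue=[E,D,C,H,F,G] q_used=1 → run E
t=10: queue=[E,D,C,H,F,G] q_used=2 → run E
t=11: queue=[D,C,H,F,G,E] q_used=0 → run D
t=12: queue=[D,C,H,F,G,E] q_used=1 → run D
t=13: queue=[D,C,H,F,G,E] q_used=2 → run D
t=14: queue=[C,H,F,G,E,D] q_used=0 → run C
t=15: queue=[H,F,G,E,D] q_used=0 → run H
t=16: queue=[H,F,G,E,D] q_used=1 → run H
t=17: queue=[H,F,G,E,D] q_used=2 → run H
t=18: queue=[F,G,E,D,H] q_used=0 → run F
t=19: queue=[F,G,E,D,H] q_used=1 → run F
t=20: queue=[F,G,E,D,H] q_used=2 → run F
t=21: queue=[G,E,D,H] q_used=0 → run G
t=22: queue=[G,E,D,H] q_used=1 → run G
t=23: queue=[G,E,D,H] q_used=2 → run G
t=24: queue=[E,D,H,G] q_used=0 → run E
t=25: queue=[E,D,H,G] q_used=1 → run E
t=26: queue=[E,D,H,G] q_used=2 → run E
t=27: queue=[D,H,G,E] q_used=0 → run D
t=28: queue=[D,H,G,E] q_used=1 → run D
t=29: queue=[H,G,E] q_used=0 → run H
t=30: queue=[H,G,E] q_used=1 → run H
t=31: queue=[G,E] q_used=0 → run G
t=32: queue=[G,E] q_used=1 → run G
t=33: queue=[G,E] q_used=2 → run G
t=34: queue=[E] q_used=0 → run E
t=35: queue=[E] q_used=1 → run E
t=36: (idle)
t=37: (idle)
t=38: (idle)
t=39: (idle)
t=40: (idle)
t=41: (idle)
t=42: (idle)
t=43: (idle)
t=44: (idle)

completion order = A, B, C, F, D, H, G, E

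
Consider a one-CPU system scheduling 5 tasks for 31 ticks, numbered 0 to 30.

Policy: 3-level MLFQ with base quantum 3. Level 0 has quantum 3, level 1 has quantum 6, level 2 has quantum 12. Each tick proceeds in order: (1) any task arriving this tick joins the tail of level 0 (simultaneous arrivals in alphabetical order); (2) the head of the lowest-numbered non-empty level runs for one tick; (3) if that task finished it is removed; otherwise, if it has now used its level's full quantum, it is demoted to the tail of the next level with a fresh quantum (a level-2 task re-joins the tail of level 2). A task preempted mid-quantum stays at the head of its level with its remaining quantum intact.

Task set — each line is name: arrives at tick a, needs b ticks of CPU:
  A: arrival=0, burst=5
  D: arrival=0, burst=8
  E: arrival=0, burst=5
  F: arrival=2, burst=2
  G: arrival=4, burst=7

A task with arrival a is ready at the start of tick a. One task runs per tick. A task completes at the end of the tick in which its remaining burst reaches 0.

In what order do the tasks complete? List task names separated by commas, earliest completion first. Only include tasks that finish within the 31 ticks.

completion order = F, A, D, E, G

t=0: L0/L1/L2 = ADE/-/- → run A
t=1: L0/L1/L2 = ADE/-/- → run A
t=2: L0/L1/L2 = ADEF/-/- → run A
t=3: L0/L1/L2 = DEF/A/- → run D
t=4: L0/L1/L2 = DEFG/A/- → run D
t=5: L0/L1/L2 = DEFG/A/- → run D
t=6: L0/L1/L2 = EFG/AD/- → run E
t=7: L0/L1/L2 = EFG/AD/- → run E
t=8: L0/L1/L2 = EFG/AD/- → run E
t=9: L0/L1/L2 = FG/ADE/- → run F
t=10: L0/L1/L2 = FG/ADE/- → run F
t=11: L0/L1/L2 = G/ADE/- → run G
t=12: L0/L1/L2 = G/ADE/- → run G
t=13: L0/L1/L2 = G/ADE/- → run G
t=14: L0/L1/L2 = -/ADEG/- → run A
t=15: L0/L1/L2 = -/ADEG/- → run A
t=16: L0/L1/L2 = -/DEG/- → run D
t=17: L0/L1/L2 = -/DEG/- → run D
t=18: L0/L1/L2 = -/DEG/- → run D
t=19: L0/L1/L2 = -/DEG/- → run D
t=20: L0/L1/L2 = -/DEG/- → run D
t=21: L0/L1/L2 = -/EG/- → run E
t=22: L0/L1/L2 = -/EG/- → run E
t=23: L0/L1/L2 = -/G/- → run G
t=24: L0/L1/L2 = -/G/- → run G
t=25: L0/L1/L2 = -/G/- → run G
t=26: L0/L1/L2 = -/G/- → run G
t=27: (idle)
t=28: (idle)
t=29: (idle)
t=30: (idle)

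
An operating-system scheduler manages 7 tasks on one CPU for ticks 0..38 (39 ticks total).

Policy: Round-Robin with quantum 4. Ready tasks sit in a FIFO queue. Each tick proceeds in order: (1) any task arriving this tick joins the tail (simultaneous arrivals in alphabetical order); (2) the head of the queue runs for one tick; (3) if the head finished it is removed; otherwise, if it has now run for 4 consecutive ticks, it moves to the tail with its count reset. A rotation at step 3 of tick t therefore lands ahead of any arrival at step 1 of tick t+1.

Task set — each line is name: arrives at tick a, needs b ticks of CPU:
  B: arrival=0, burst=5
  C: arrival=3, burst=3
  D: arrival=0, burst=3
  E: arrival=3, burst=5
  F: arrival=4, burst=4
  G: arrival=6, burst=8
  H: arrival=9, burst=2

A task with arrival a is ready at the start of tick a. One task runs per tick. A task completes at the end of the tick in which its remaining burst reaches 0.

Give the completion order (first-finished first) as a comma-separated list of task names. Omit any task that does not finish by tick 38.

t=0: queue=[B,D] q_used=0 → run B
t=1: queue=[B,D] q_used=1 → run B
t=2: queue=[B,D] q_used=2 → run B
t=3: queue=[B,D,C,E] q_used=3 → run B
t=4: queue=[D,C,E,B,F] q_used=0 → run D
t=5: queue=[D,C,E,B,F] q_used=1 → run D
t=6: queue=[D,C,E,B,F,G] q_used=2 → run D
t=7: queue=[C,E,B,F,G] q_used=0 → run C
t=8: queue=[C,E,B,F,G] q_used=1 → run C
t=9: queue=[C,E,B,F,G,H] q_used=2 → run C
t=10: queue=[E,B,F,G,H] q_used=0 → run E
t=11: queue=[E,B,F,G,H] q_used=1 → run E
t=12: queue=[E,B,F,G,H] q_used=2 → run E
t=13: queue=[E,B,F,G,H] q_used=3 → run E
t=14: queue=[B,F,G,H,E] q_used=0 → run B
t=15: queue=[F,G,H,E] q_used=0 → run F
t=16: queue=[F,G,H,E] q_used=1 → run F
t=17: queue=[F,G,H,E] q_used=2 → run F
t=18: queue=[F,G,H,E] q_used=3 → run F
t=19: queue=[G,H,E] q_used=0 → run G
t=20: queue=[G,H,E] q_used=1 → run G
t=21: queue=[G,H,E] q_used=2 → run G
t=22: queue=[G,H,E] q_used=3 → run G
t=23: queue=[H,E,G] q_used=0 → run H
t=24: queue=[H,E,G] q_used=1 → run H
t=25: queue=[E,G] q_used=0 → run E
t=26: queue=[G] q_used=0 → run G
t=27: queue=[G] q_used=1 → run G
t=28: queue=[G] q_used=2 → run G
t=29: queue=[G] q_used=3 → run G
t=30: (idle)
t=31: (idle)
t=32: (idle)
t=33: (idle)
t=34: (idle)
t=35: (idle)
t=36: (idle)
t=37: (idle)
t=38: (idle)

completion order = D, C, B, F, H, E, G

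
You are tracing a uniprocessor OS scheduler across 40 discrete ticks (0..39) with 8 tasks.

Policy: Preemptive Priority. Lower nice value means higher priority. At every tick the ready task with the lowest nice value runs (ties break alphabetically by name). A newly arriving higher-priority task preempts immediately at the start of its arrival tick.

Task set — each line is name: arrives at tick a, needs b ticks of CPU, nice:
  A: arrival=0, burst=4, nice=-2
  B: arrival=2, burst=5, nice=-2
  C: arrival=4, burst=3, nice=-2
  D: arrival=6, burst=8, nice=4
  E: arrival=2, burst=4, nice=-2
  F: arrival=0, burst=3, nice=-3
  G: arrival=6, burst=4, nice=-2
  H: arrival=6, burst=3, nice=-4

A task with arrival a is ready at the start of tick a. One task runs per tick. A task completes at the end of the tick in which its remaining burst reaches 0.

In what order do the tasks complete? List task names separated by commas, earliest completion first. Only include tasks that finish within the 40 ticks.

completion order = F, H, A, B, C, E, G, D

t=0: ready={A,F} → run F
t=1: ready={A,F} → run F
t=2: ready={A,B,E,F} → run F
t=3: ready={A,B,E} → run A
t=4: ready={A,B,C,E} → run A
t=5: ready={A,B,C,E} → run A
t=6: ready={A,B,C,D,E,G,H} → run H
t=7: ready={A,B,C,D,E,G,H} → run H
t=8: ready={A,B,C,D,E,G,H} → run H
t=9: ready={A,B,C,D,E,G} → run A
t=10: ready={B,C,D,E,G} → run B
t=11: ready={B,C,D,E,G} → run B
t=12: ready={B,C,D,E,G} → run B
t=13: ready={B,C,D,E,G} → run B
t=14: ready={B,C,D,E,G} → run B
t=15: ready={C,D,E,G} → run C
t=16: ready={C,D,E,G} → run C
t=17: ready={C,D,E,G} → run C
t=18: ready={D,E,G} → run E
t=19: ready={D,E,G} → run E
t=20: ready={D,E,G} → run E
t=21: ready={D,E,G} → run E
t=22: ready={D,G} → run G
t=23: ready={D,G} → run G
t=24: ready={D,G} → run G
t=25: ready={D,G} → run G
t=26: ready={D} → run D
t=27: ready={D} → run D
t=28: ready={D} → run D
t=29: ready={D} → run D
t=30: ready={D} → run D
t=31: ready={D} → run D
t=32: ready={D} → run D
t=33: ready={D} → run D
t=34: (idle)
t=35: (idle)
t=36: (idle)
t=37: (idle)
t=38: (idle)
t=39: (idle)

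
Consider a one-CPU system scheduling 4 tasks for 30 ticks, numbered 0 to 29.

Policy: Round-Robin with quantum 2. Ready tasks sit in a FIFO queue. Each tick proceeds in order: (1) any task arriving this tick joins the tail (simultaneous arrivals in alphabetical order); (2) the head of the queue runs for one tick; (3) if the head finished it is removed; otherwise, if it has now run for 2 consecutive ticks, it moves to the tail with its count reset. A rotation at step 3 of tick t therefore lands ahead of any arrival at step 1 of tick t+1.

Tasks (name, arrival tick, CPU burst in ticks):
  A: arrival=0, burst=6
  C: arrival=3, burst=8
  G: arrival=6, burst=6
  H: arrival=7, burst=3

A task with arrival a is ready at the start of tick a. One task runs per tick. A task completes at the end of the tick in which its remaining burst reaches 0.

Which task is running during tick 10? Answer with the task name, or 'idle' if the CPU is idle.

t=0: queue=[A] q_used=0 → run A
t=1: queue=[A] q_used=1 → run A
t=2: queue=[A] q_used=0 → run A
t=3: queue=[A,C] q_used=1 → run A
t=4: queue=[C,A] q_used=0 → run C
t=5: queue=[C,A] q_used=1 → run C
t=6: queue=[A,C,G] q_used=0 → run A
t=7: queue=[A,C,G,H] q_used=1 → run A
t=8: queue=[C,G,H] q_used=0 → run C
t=9: queue=[C,G,H] q_used=1 → run C
t=10: queue=[G,H,C] q_used=0 → run G
t=11: queue=[G,H,C] q_used=1 → run G
t=12: queue=[H,C,G] q_used=0 → run H
t=13: queue=[H,C,G] q_used=1 → run H
t=14: queue=[C,G,H] q_used=0 → run C
t=15: queue=[C,G,H] q_used=1 → run C
t=16: queue=[G,H,C] q_used=0 → run G
t=17: queue=[G,H,C] q_used=1 → run G
t=18: queue=[H,C,G] q_used=0 → run H
t=19: queue=[C,G] q_used=0 → run C
t=20: queue=[C,G] q_used=1 → run C
t=21: queue=[G] q_used=0 → run G
t=22: queue=[G] q_used=1 → run G
t=23: (idle)
t=24: (idle)
t=25: (idle)
t=26: (idle)
t=27: (idle)
t=28: (idle)
t=29: (idle)

running at tick 10 = G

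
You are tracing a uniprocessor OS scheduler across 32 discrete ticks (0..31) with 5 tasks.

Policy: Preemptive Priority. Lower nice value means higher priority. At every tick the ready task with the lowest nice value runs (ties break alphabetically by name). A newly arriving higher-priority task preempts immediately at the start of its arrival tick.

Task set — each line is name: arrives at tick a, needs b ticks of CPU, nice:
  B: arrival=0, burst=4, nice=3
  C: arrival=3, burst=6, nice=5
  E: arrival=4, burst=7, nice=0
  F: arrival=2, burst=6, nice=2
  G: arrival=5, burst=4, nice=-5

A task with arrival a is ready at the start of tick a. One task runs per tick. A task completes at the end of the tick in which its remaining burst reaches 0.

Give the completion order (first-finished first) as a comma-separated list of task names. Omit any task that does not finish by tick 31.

t=0: ready={B} → run B
t=1: ready={B} → run B
t=2: ready={B,F} → run F
t=3: ready={B,C,F} → run F
t=4: ready={B,C,E,F} → run E
t=5: ready={B,C,E,F,G} → run G
t=6: ready={B,C,E,F,G} → run G
t=7: ready={B,C,E,F,G} → run G
t=8: ready={B,C,E,F,G} → run G
t=9: ready={B,C,E,F} → run E
t=10: ready={B,C,E,F} → run E
t=11: ready={B,C,E,F} → run E
t=12: ready={B,C,E,F} → run E
t=13: ready={B,C,E,F} → run E
t=14: ready={B,C,E,F} → run E
t=15: ready={B,C,F} → run F
t=16: ready={B,C,F} → run F
t=17: ready={B,C,F} → run F
t=18: ready={B,C,F} → run F
t=19: ready={B,C} → run B
t=20: ready={B,C} → run B
t=21: ready={C} → run C
t=22: ready={C} → run C
t=23: ready={C} → run C
t=24: ready={C} → run C
t=25: ready={C} → run C
t=26: ready={C} → run C
t=27: (idle)
t=28: (idle)
t=29: (idle)
t=30: (idle)
t=31: (idle)

completion order = G, E, F, B, C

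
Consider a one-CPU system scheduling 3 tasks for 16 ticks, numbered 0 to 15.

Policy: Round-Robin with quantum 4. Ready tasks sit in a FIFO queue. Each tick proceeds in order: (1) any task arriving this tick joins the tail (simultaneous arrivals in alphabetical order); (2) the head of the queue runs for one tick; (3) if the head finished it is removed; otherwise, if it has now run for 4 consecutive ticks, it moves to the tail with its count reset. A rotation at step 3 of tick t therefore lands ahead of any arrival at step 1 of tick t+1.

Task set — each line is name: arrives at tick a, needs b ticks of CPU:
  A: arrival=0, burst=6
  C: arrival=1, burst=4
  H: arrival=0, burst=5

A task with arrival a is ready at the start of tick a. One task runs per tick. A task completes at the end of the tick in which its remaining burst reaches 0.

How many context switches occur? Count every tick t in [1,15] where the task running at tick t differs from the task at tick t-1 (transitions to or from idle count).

context switches = 5

t=0: queue=[A,H] q_used=0 → run A
t=1: queue=[A,H,C] q_used=1 → run A
t=2: queue=[A,H,C] q_used=2 → run A
t=3: queue=[A,H,C] q_used=3 → run A
t=4: queue=[H,C,A] q_used=0 → run H
t=5: queue=[H,C,A] q_used=1 → run H
t=6: queue=[H,C,A] q_used=2 → run H
t=7: queue=[H,C,A] q_used=3 → run H
t=8: queue=[C,A,H] q_used=0 → run C
t=9: queue=[C,A,H] q_used=1 → run C
t=10: queue=[C,A,H] q_used=2 → run C
t=11: queue=[C,A,H] q_used=3 → run C
t=12: queue=[A,H] q_used=0 → run A
t=13: queue=[A,H] q_used=1 → run A
t=14: queue=[H] q_used=0 → run H
t=15: (idle)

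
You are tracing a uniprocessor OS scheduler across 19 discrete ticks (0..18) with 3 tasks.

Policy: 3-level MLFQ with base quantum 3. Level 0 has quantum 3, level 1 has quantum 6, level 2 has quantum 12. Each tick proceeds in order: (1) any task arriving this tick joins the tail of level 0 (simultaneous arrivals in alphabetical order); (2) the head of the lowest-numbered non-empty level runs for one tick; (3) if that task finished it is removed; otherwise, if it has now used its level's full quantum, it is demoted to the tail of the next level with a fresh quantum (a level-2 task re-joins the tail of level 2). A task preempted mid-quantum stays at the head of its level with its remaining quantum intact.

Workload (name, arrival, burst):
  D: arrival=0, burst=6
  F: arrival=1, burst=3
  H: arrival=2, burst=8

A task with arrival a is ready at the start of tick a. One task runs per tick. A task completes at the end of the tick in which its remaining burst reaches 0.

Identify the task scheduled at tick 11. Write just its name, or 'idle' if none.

t=0: L0/L1/L2 = D/-/- → run D
t=1: L0/L1/L2 = DF/-/- → run D
t=2: L0/L1/L2 = DFH/-/- → run D
t=3: L0/L1/L2 = FH/D/- → run F
t=4: L0/L1/L2 = FH/D/- → run F
t=5: L0/L1/L2 = FH/D/- → run F
t=6: L0/L1/L2 = H/D/- → run H
t=7: L0/L1/L2 = H/D/- → run H
t=8: L0/L1/L2 = H/D/- → run H
t=9: L0/L1/L2 = -/DH/- → run D
t=10: L0/L1/L2 = -/DH/- → run D
t=11: L0/L1/L2 = -/DH/- → run D
t=12: L0/L1/L2 = -/H/- → run H
t=13: L0/L1/L2 = -/H/- → run H
t=14: L0/L1/L2 = -/H/- → run H
t=15: L0/L1/L2 = -/H/- → run H
t=16: L0/L1/L2 = -/H/- → run H
t=17: (idle)
t=18: (idle)

running at tick 11 = D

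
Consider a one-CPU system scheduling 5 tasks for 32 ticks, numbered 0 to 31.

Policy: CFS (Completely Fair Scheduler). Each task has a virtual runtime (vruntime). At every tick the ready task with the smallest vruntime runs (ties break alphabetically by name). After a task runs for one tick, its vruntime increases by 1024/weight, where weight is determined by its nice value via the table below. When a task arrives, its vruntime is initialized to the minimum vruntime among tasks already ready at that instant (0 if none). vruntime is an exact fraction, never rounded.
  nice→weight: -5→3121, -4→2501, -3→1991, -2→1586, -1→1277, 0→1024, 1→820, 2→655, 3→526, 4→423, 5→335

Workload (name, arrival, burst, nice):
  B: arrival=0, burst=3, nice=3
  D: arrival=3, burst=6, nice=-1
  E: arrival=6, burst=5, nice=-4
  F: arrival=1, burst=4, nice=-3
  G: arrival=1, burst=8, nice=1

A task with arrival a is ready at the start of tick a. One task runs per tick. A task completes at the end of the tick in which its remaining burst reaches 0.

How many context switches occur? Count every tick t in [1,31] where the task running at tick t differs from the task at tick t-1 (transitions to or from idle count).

t=0: vr[B=0] → run B
t=1: vr[B=512/263 F=512/263 G=512/263] → run B
t=2: vr[B=1024/263 F=512/263 G=512/263] → run F
t=3: vr[B=1024/263 D=512/263 F=1288704/523633 G=512/263] → run D
t=4: vr[B=1024/263 D=923136/335851 F=1288704/523633 G=512/263] → run G
t=5: vr[B=1024/263 D=923136/335851 F=1288704/523633 G=172288/53915] → run F
t=6: vr[B=1024/263 D=923136/335851 E=923136/335851 F=1558016/523633 G=172288/53915] → run D
t=7: vr[B=1024/263 D=1192448/335851 E=923136/335851 F=1558016/523633 G=172288/53915] → run E
t=8: vr[B=1024/263 D=1192448/335851 E=2652674560/839963351 F=1558016/523633 G=172288/53915] → run F
t=9: vr[B=1024/263 D=1192448/335851 E=2652674560/839963351 F=1827328/523633 G=172288/53915] → run E
t=10: vr[B=1024/263 D=1192448/335851 E=2996585984/839963351 F=1827328/523633 G=172288/53915] → run G
t=11: vr[B=1024/263 D=1192448/335851 E=2996585984/839963351 F=1827328/523633 G=239616/53915] → run F
t=12: vr[B=1024/263 D=1192448/335851 E=2996585984/839963351 G=239616/53915] → run D
t=13: vr[B=1024/263 D=1461760/335851 E=2996585984/839963351 G=239616/53915] → run E
t=14: vr[B=1024/263 D=1461760/335851 E=3340497408/839963351 G=239616/53915] → run B
t=15: vr[D=1461760/335851 E=3340497408/839963351 G=239616/53915] → run E
t=16: vr[D=1461760/335851 E=3684408832/839963351 G=239616/53915] → run D
t=17: vr[D=1731072/335851 E=3684408832/839963351 G=239616/53915] → run E
t=18: vr[D=1731072/335851 G=239616/53915] → run G
t=19: vr[D=1731072/335851 G=306944/53915] → run D
t=20: vr[D=2000384/335851 G=306944/53915] → run G
t=21: vr[D=2000384/335851 G=374272/53915] → run D
t=22: vr[G=374272/53915] → run G
t=23: vr[G=88320/10783] → run G
t=24: vr[G=508928/53915] → run G
t=25: vr[G=576256/53915] → run G
t=26: (idle)
t=27: (idle)
t=28: (idle)
t=29: (idle)
t=30: (idle)
t=31: (idle)

context switches = 22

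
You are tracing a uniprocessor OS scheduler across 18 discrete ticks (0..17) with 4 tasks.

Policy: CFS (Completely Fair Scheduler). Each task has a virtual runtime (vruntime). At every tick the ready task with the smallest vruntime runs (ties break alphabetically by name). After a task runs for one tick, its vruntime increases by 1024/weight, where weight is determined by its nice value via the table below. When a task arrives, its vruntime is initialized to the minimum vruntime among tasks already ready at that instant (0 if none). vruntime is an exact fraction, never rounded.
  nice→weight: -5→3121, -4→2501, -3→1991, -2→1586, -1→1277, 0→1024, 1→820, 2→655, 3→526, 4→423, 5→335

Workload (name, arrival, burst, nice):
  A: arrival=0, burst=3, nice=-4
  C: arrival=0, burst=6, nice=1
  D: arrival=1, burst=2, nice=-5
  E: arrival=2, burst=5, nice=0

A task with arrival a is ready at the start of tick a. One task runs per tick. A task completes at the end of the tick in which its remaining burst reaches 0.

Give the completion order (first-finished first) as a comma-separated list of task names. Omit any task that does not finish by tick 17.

t=0: vr[A=0 C=0] → run A
t=1: vr[A=1024/2501 C=0 D=0] → run C
t=2: vr[A=1024/2501 C=256/205 D=0 E=0] → run D
t=3: vr[A=1024/2501 C=256/205 D=1024/3121 E=0] → run E
t=4: vr[A=1024/2501 C=256/205 D=1024/3121 E=1] → run D
t=5: vr[A=1024/2501 C=256/205 E=1] → run A
t=6: vr[A=2048/2501 C=256/205 E=1] → run A
t=7: vr[C=256/205 E=1] → run E
t=8: vr[C=256/205 E=2] → run C
t=9: vr[C=512/205 E=2] → run E
t=10: vr[C=512/205 E=3] → run C
t=11: vr[C=768/205 E=3] → run E
t=12: vr[C=768/205 E=4] → run C
t=13: vr[C=1024/205 E=4] → run E
t=14: vr[C=1024/205] → run C
t=15: vr[C=256/41] → run C
t=16: (idle)
t=17: (idle)

completion order = D, A, E, C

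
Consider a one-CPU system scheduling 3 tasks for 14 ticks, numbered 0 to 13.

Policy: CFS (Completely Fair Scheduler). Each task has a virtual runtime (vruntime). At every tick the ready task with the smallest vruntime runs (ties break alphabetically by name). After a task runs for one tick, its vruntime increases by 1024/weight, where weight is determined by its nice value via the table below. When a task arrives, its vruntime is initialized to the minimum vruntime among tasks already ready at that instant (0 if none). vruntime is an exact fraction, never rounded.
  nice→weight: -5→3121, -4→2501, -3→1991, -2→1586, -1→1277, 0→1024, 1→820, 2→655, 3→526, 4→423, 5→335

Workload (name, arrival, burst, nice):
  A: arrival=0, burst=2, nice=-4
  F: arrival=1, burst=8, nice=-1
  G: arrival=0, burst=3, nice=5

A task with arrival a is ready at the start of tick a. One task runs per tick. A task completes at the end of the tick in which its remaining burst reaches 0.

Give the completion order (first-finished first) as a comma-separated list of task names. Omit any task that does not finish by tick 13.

completion order = A, F, G

t=0: vr[A=0 G=0] → run A
t=1: vr[A=1024/2501 F=0 G=0] → run F
t=2: vr[A=1024/2501 F=1024/1277 G=0] → run G
t=3: vr[A=1024/2501 F=1024/1277 G=1024/335] → run A
t=4: vr[F=1024/1277 G=1024/335] → run F
t=5: vr[F=2048/1277 G=1024/335] → run F
t=6: vr[F=3072/1277 G=1024/335] → run F
t=7: vr[F=4096/1277 G=1024/335] → run G
t=8: vr[F=4096/1277 G=2048/335] → run F
t=9: vr[F=5120/1277 G=2048/335] → run F
t=10: vr[F=6144/1277 G=2048/335] → run F
t=11: vr[F=7168/1277 G=2048/335] → run F
t=12: vr[G=2048/335] → run G
t=13: (idle)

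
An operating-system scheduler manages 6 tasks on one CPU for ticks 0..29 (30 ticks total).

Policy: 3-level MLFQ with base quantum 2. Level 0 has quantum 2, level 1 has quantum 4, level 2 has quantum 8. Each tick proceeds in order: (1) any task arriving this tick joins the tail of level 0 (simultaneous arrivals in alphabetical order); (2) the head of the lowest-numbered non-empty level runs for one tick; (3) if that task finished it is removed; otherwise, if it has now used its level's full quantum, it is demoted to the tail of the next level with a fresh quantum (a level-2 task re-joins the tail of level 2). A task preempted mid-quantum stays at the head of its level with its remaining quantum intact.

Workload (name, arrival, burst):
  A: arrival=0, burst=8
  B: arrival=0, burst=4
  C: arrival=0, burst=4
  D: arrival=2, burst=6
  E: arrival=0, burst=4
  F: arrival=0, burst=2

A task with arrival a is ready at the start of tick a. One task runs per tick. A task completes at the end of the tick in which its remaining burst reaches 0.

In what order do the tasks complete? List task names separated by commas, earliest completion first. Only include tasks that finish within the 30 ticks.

t=0: L0/L1/L2 = ABCEF/-/- → run A
t=1: L0/L1/L2 = ABCEF/-/- → run A
t=2: L0/L1/L2 = BCEFD/A/- → run B
t=3: L0/L1/L2 = BCEFD/A/- → run B
t=4: L0/L1/L2 = CEFD/AB/- → run C
t=5: L0/L1/L2 = CEFD/AB/- → run C
t=6: L0/L1/L2 = EFD/ABC/- → run E
t=7: L0/L1/L2 = EFD/ABC/- → run E
t=8: L0/L1/L2 = FD/ABCE/- → run F
t=9: L0/L1/L2 = FD/ABCE/- → run F
t=10: L0/L1/L2 = D/ABCE/- → run D
t=11: L0/L1/L2 = D/ABCE/- → run D
t=12: L0/L1/L2 = -/ABCED/- → run A
t=13: L0/L1/L2 = -/ABCED/- → run A
t=14: L0/L1/L2 = -/ABCED/- → run A
t=15: L0/L1/L2 = -/ABCED/- → run A
t=16: L0/L1/L2 = -/BCED/A → run B
t=17: L0/L1/L2 = -/BCED/A → run B
t=18: L0/L1/L2 = -/CED/A → run C
t=19: L0/L1/L2 = -/CED/A → run C
t=20: L0/L1/L2 = -/ED/A → run E
t=21: L0/L1/L2 = -/ED/A → run E
t=22: L0/L1/L2 = -/D/A → run D
t=23: L0/L1/L2 = -/D/A → run D
t=24: L0/L1/L2 = -/D/A → run D
t=25: L0/L1/L2 = -/D/A → run D
t=26: L0/L1/L2 = -/-/A → run A
t=27: L0/L1/L2 = -/-/A → run A
t=28: (idle)
t=29: (idle)

completion order = F, B, C, E, D, A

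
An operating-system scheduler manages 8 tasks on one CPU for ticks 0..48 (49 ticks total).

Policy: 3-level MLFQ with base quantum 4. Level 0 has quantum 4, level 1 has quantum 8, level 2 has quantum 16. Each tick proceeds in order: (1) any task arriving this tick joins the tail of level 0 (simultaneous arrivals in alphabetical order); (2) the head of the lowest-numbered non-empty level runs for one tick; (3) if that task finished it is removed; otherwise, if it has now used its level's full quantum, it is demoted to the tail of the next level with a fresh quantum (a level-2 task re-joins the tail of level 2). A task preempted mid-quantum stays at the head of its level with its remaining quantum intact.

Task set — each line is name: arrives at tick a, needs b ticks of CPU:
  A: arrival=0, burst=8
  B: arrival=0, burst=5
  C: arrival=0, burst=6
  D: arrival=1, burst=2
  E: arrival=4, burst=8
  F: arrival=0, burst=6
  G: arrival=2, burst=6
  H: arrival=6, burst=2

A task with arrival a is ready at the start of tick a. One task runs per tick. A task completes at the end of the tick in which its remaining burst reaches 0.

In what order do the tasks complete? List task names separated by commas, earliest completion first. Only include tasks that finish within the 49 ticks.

completion order = D, H, A, B, C, F, G, E

t=0: L0/L1/L2 = ABCF/-/- → run A
t=1: L0/L1/L2 = ABCFD/-/- → run A
t=2: L0/L1/L2 = ABCFDG/-/- → run A
t=3: L0/L1/L2 = ABCFDG/-/- → run A
t=4: L0/L1/L2 = BCFDGE/A/- → run B
t=5: L0/L1/L2 = BCFDGE/A/- → run B
t=6: L0/L1/L2 = BCFDGEH/A/- → run B
t=7: L0/L1/L2 = BCFDGEH/A/- → run B
t=8: L0/L1/L2 = CFDGEH/AB/- → run C
t=9: L0/L1/L2 = CFDGEH/AB/- → run C
t=10: L0/L1/L2 = CFDGEH/AB/- → run C
t=11: L0/L1/L2 = CFDGEH/AB/- → run C
t=12: L0/L1/L2 = FDGEH/ABC/- → run F
t=13: L0/L1/L2 = FDGEH/ABC/- → run F
t=14: L0/L1/L2 = FDGEH/ABC/- → run F
t=15: L0/L1/L2 = FDGEH/ABC/- → run F
t=16: L0/L1/L2 = DGEH/ABCF/- → run D
t=17: L0/L1/L2 = DGEH/ABCF/- → run D
t=18: L0/L1/L2 = GEH/ABCF/- → run G
t=19: L0/L1/L2 = GEH/ABCF/- → run G
t=20: L0/L1/L2 = GEH/ABCF/- → run G
t=21: L0/L1/L2 = GEH/ABCF/- → run G
t=22: L0/L1/L2 = EH/ABCFG/- → run E
t=23: L0/L1/L2 = EH/ABCFG/- → run E
t=24: L0/L1/L2 = EH/ABCFG/- → run E
t=25: L0/L1/L2 = EH/ABCFG/- → run E
t=26: L0/L1/L2 = H/ABCFGE/- → run H
t=27: L0/L1/L2 = H/ABCFGE/- → run H
t=28: L0/L1/L2 = -/ABCFGE/- → run A
t=29: L0/L1/L2 = -/ABCFGE/- → run A
t=30: L0/L1/L2 = -/ABCFGE/- → run A
t=31: L0/L1/L2 = -/ABCFGE/- → run A
t=32: L0/L1/L2 = -/BCFGE/- → run B
t=33: L0/L1/L2 = -/CFGE/- → run C
t=34: L0/L1/L2 = -/CFGE/- → run C
t=35: L0/L1/L2 = -/FGE/- → run F
t=36: L0/L1/L2 = -/FGE/- → run F
t=37: L0/L1/L2 = -/GE/- → run G
t=38: L0/L1/L2 = -/GE/- → run G
t=39: L0/L1/L2 = -/E/- → run E
t=40: L0/L1/L2 = -/E/- → run E
t=41: L0/L1/L2 = -/E/- → run E
t=42: L0/L1/L2 = -/E/- → run E
t=43: (idle)
t=44: (idle)
t=45: (idle)
t=46: (idle)
t=47: (idle)
t=48: (idle)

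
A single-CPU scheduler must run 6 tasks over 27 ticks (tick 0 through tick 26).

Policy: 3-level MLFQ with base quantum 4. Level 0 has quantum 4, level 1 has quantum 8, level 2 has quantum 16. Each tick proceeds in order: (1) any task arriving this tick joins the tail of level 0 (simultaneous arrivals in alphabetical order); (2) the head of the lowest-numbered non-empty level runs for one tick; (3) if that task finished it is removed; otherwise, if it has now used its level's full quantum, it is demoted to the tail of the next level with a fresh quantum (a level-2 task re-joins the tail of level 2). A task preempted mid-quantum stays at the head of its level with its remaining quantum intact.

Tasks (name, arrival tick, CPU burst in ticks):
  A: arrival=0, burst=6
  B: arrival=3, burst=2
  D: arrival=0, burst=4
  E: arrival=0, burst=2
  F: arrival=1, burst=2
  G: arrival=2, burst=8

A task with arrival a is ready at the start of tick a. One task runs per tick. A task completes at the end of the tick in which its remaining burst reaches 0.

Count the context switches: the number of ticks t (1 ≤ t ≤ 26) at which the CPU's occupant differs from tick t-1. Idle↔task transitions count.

t=0: L0/L1/L2 = ADE/-/- → run A
t=1: L0/L1/L2 = ADEF/-/- → run A
t=2: L0/L1/L2 = ADEFG/-/- → run A
t=3: L0/L1/L2 = ADEFGB/-/- → run A
t=4: L0/L1/L2 = DEFGB/A/- → run D
t=5: L0/L1/L2 = DEFGB/A/- → run D
t=6: L0/L1/L2 = DEFGB/A/- → run D
t=7: L0/L1/L2 = DEFGB/A/- → run D
t=8: L0/L1/L2 = EFGB/A/- → run E
t=9: L0/L1/L2 = EFGB/A/- → run E
t=10: L0/L1/L2 = FGB/A/- → run F
t=11: L0/L1/L2 = FGB/A/- → run F
t=12: L0/L1/L2 = GB/A/- → run G
t=13: L0/L1/L2 = GB/A/- → run G
t=14: L0/L1/L2 = GB/A/- → run G
t=15: L0/L1/L2 = GB/A/- → run G
t=16: L0/L1/L2 = B/AG/- → run B
t=17: L0/L1/L2 = B/AG/- → run B
t=18: L0/L1/L2 = -/AG/- → run A
t=19: L0/L1/L2 = -/AG/- → run A
t=20: L0/L1/L2 = -/G/- → run G
t=21: L0/L1/L2 = -/G/- → run G
t=22: L0/L1/L2 = -/G/- → run G
t=23: L0/L1/L2 = -/G/- → run G
t=24: (idle)
t=25: (idle)
t=26: (idle)

context switches = 8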